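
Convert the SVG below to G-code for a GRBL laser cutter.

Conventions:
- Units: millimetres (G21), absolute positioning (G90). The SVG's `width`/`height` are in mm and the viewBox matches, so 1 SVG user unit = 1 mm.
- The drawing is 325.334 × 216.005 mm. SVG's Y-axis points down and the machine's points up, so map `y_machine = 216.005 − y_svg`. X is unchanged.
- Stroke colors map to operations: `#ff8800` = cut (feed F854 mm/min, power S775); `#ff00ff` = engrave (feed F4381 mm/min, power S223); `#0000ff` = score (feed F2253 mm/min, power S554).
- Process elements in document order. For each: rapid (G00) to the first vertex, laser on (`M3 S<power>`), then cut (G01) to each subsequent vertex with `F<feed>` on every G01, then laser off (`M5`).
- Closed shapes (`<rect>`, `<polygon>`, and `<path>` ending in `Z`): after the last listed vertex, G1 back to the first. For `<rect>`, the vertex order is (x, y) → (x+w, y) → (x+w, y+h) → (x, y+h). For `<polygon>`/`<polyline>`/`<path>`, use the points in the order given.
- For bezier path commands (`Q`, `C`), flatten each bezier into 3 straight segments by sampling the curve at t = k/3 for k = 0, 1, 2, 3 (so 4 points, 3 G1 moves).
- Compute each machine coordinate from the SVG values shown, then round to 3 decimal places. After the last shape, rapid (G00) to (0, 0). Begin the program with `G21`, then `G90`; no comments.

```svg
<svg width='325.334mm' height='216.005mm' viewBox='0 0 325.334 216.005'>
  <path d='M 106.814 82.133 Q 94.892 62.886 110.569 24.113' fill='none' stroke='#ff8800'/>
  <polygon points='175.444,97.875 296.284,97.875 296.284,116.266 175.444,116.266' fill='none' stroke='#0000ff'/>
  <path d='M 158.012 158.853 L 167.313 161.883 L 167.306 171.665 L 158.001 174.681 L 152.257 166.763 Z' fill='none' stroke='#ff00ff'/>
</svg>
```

G21
G90
G00 X106.814 Y133.872
M3 S775
G01 X101.933 Y148.873 F854
G01 X103.184 Y168.213 F854
G01 X110.569 Y191.892 F854
M5
G00 X175.444 Y118.130
M3 S554
G01 X296.284 Y118.130 F2253
G01 X296.284 Y99.739 F2253
G01 X175.444 Y99.739 F2253
G01 X175.444 Y118.130 F2253
M5
G00 X158.012 Y57.152
M3 S223
G01 X167.313 Y54.122 F4381
G01 X167.306 Y44.340 F4381
G01 X158.001 Y41.324 F4381
G01 X152.257 Y49.242 F4381
G01 X158.012 Y57.152 F4381
M5
G00 X0.000 Y0.000

Since the viewBox matches the mm dimensions, user units are millimetres directly. The only transform is the Y-flip y_m = 216.005 − y_svg.

Shape 1 is a quadratic bezier drawn with `<path>`. Its stroke #ff8800 means cut at S775, F854. After flipping Y the toolpath is (106.814,133.872) → (101.933,148.873) → (103.184,168.213) → (110.569,191.892).

Shape 2 is a rectangle drawn with `<polygon>`. Its stroke #0000ff means score at S554, F2253. After flipping Y the toolpath is (175.444,118.130) → (296.284,118.130) → (296.284,99.739) → (175.444,99.739) → (175.444,118.130), returning to the start.

Shape 3 is a regular polygon drawn with `<path>`. Its stroke #ff00ff means engrave at S223, F4381. After flipping Y the toolpath is (158.012,57.152) → (167.313,54.122) → (167.306,44.340) → (158.001,41.324) → (152.257,49.242) → (158.012,57.152), returning to the start.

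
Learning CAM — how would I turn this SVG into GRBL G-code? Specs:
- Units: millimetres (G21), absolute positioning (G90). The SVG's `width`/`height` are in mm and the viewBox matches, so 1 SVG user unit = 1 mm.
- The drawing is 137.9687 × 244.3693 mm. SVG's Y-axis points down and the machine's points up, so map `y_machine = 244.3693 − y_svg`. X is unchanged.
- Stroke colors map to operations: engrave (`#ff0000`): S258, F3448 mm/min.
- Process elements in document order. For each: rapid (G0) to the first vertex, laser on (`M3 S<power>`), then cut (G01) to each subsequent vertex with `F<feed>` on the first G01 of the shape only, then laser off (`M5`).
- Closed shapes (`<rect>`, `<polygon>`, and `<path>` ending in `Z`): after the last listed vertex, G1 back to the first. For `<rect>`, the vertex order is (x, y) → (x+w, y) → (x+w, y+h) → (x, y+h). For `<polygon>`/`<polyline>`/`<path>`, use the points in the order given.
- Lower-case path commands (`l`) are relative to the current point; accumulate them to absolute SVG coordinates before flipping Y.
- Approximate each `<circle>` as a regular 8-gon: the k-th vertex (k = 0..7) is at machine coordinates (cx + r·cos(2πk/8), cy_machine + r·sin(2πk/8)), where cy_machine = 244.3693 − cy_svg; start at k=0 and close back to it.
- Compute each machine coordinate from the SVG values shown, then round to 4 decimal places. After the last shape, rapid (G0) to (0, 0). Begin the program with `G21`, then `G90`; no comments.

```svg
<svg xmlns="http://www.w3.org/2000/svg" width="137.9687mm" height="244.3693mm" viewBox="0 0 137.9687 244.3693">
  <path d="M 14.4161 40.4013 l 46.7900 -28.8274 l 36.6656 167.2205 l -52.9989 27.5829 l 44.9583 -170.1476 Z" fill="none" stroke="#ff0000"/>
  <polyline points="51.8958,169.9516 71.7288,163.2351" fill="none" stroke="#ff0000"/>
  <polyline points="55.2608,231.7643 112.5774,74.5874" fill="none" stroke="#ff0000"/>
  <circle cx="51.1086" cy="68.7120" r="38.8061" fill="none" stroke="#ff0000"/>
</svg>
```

G21
G90
G0 X14.4161 Y203.9680
M3 S258
G01 X61.2061 Y232.7954 F3448
G01 X97.8717 Y65.5749
G01 X44.8728 Y37.9920
G01 X89.8311 Y208.1396
G01 X14.4161 Y203.9680
M5
G0 X51.8958 Y74.4177
M3 S258
G01 X71.7288 Y81.1342 F3448
M5
G0 X55.2608 Y12.6050
M3 S258
G01 X112.5774 Y169.7819 F3448
M5
G0 X89.9147 Y175.6573
M3 S258
G01 X78.5487 Y203.0974 F3448
G01 X51.1086 Y214.4634
G01 X23.6685 Y203.0974
G01 X12.3025 Y175.6573
G01 X23.6685 Y148.2172
G01 X51.1086 Y136.8512
G01 X78.5487 Y148.2172
G01 X89.9147 Y175.6573
M5
G0 X0.0000 Y0.0000

1 u = 1 mm; y_m = 244.3693 − y.

[1] `<path>` closed polygon, #ff0000→engrave S258 F3448: (14.4161,203.9680) → (61.2061,232.7954) → (97.8717,65.5749) → (44.8728,37.9920) → (89.8311,208.1396) → (14.4161,203.9680) (closed)

[2] `<polyline>` line segment, #ff0000→engrave S258 F3448: (51.8958,74.4177) → (71.7288,81.1342)

[3] `<polyline>` line segment, #ff0000→engrave S258 F3448: (55.2608,12.6050) → (112.5774,169.7819)

[4] `<circle>` circle, #ff0000→engrave S258 F3448: (89.9147,175.6573) → (78.5487,203.0974) → (51.1086,214.4634) → (23.6685,203.0974) → (12.3025,175.6573) → (23.6685,148.2172) → (51.1086,136.8512) → (78.5487,148.2172) → (89.9147,175.6573) (closed)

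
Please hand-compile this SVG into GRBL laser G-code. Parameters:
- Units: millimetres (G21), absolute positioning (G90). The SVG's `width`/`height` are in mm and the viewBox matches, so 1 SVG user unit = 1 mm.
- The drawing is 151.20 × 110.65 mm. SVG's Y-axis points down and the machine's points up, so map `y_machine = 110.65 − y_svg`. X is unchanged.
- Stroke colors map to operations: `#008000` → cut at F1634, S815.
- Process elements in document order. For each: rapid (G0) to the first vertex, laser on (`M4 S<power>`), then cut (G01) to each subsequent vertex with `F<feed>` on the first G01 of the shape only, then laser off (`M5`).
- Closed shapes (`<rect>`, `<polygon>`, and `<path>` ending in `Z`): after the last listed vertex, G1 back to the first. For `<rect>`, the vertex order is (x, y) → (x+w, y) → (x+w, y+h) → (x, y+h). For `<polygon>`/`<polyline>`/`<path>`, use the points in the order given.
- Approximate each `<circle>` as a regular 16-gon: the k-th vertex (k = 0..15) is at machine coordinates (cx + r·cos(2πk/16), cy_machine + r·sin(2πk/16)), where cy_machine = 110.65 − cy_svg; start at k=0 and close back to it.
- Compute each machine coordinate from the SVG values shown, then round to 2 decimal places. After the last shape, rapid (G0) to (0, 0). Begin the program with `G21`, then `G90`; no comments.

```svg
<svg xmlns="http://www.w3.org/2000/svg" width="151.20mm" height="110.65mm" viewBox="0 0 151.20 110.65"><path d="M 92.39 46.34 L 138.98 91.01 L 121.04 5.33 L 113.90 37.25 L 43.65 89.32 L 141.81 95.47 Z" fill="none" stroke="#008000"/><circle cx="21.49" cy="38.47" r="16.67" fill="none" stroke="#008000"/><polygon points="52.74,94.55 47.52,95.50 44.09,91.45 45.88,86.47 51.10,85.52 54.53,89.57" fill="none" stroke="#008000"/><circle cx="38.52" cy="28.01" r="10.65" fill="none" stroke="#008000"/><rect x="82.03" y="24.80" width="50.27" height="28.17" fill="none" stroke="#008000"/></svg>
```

G21
G90
G0 X92.39 Y64.31
M4 S815
G01 X138.98 Y19.64 F1634
G01 X121.04 Y105.32
G01 X113.90 Y73.40
G01 X43.65 Y21.33
G01 X141.81 Y15.18
G01 X92.39 Y64.31
M5
G0 X38.16 Y72.18
M4 S815
G01 X36.89 Y78.56 F1634
G01 X33.28 Y83.97
G01 X27.87 Y87.58
G01 X21.49 Y88.85
G01 X15.11 Y87.58
G01 X9.70 Y83.97
G01 X6.09 Y78.56
G01 X4.82 Y72.18
G01 X6.09 Y65.80
G01 X9.70 Y60.39
G01 X15.11 Y56.78
G01 X21.49 Y55.51
G01 X27.87 Y56.78
G01 X33.28 Y60.39
G01 X36.89 Y65.80
G01 X38.16 Y72.18
M5
G0 X52.74 Y16.10
M4 S815
G01 X47.52 Y15.15 F1634
G01 X44.09 Y19.20
G01 X45.88 Y24.18
G01 X51.10 Y25.13
G01 X54.53 Y21.08
G01 X52.74 Y16.10
M5
G0 X49.17 Y82.64
M4 S815
G01 X48.36 Y86.72 F1634
G01 X46.05 Y90.17
G01 X42.60 Y92.48
G01 X38.52 Y93.29
G01 X34.44 Y92.48
G01 X30.99 Y90.17
G01 X28.68 Y86.72
G01 X27.87 Y82.64
G01 X28.68 Y78.56
G01 X30.99 Y75.11
G01 X34.44 Y72.80
G01 X38.52 Y71.99
G01 X42.60 Y72.80
G01 X46.05 Y75.11
G01 X48.36 Y78.56
G01 X49.17 Y82.64
M5
G0 X82.03 Y85.85
M4 S815
G01 X132.30 Y85.85 F1634
G01 X132.30 Y57.68
G01 X82.03 Y57.68
G01 X82.03 Y85.85
M5
G0 X0.00 Y0.00

Since the viewBox matches the mm dimensions, user units are millimetres directly. The only transform is the Y-flip y_m = 110.65 − y_svg.

Shape 1 is a closed polygon drawn with `<path>`. Its stroke #008000 means cut at S815, F1634. After flipping Y the toolpath is (92.39,64.31) → (138.98,19.64) → (121.04,105.32) → (113.90,73.40) → (43.65,21.33) → (141.81,15.18) → (92.39,64.31), returning to the start.

Shape 2 is a circle drawn with `<circle>`. Its stroke #008000 means cut at S815, F1634. After flipping Y the toolpath is (38.16,72.18) → (36.89,78.56) → (33.28,83.97) → (27.87,87.58) → (21.49,88.85) → (15.11,87.58) → (9.70,83.97) → (6.09,78.56) → (4.82,72.18) → (6.09,65.80) → (9.70,60.39) → (15.11,56.78) → (21.49,55.51) → (27.87,56.78) → (33.28,60.39) → (36.89,65.80) → (38.16,72.18), returning to the start.

Shape 3 is a regular polygon drawn with `<polygon>`. Its stroke #008000 means cut at S815, F1634. After flipping Y the toolpath is (52.74,16.10) → (47.52,15.15) → (44.09,19.20) → (45.88,24.18) → (51.10,25.13) → (54.53,21.08) → (52.74,16.10), returning to the start.

Shape 4 is a circle drawn with `<circle>`. Its stroke #008000 means cut at S815, F1634. After flipping Y the toolpath is (49.17,82.64) → (48.36,86.72) → (46.05,90.17) → (42.60,92.48) → (38.52,93.29) → (34.44,92.48) → (30.99,90.17) → (28.68,86.72) → (27.87,82.64) → (28.68,78.56) → (30.99,75.11) → (34.44,72.80) → (38.52,71.99) → (42.60,72.80) → (46.05,75.11) → (48.36,78.56) → (49.17,82.64), returning to the start.

Shape 5 is a rectangle drawn with `<rect>`. Its stroke #008000 means cut at S815, F1634. After flipping Y the toolpath is (82.03,85.85) → (132.30,85.85) → (132.30,57.68) → (82.03,57.68) → (82.03,85.85), returning to the start.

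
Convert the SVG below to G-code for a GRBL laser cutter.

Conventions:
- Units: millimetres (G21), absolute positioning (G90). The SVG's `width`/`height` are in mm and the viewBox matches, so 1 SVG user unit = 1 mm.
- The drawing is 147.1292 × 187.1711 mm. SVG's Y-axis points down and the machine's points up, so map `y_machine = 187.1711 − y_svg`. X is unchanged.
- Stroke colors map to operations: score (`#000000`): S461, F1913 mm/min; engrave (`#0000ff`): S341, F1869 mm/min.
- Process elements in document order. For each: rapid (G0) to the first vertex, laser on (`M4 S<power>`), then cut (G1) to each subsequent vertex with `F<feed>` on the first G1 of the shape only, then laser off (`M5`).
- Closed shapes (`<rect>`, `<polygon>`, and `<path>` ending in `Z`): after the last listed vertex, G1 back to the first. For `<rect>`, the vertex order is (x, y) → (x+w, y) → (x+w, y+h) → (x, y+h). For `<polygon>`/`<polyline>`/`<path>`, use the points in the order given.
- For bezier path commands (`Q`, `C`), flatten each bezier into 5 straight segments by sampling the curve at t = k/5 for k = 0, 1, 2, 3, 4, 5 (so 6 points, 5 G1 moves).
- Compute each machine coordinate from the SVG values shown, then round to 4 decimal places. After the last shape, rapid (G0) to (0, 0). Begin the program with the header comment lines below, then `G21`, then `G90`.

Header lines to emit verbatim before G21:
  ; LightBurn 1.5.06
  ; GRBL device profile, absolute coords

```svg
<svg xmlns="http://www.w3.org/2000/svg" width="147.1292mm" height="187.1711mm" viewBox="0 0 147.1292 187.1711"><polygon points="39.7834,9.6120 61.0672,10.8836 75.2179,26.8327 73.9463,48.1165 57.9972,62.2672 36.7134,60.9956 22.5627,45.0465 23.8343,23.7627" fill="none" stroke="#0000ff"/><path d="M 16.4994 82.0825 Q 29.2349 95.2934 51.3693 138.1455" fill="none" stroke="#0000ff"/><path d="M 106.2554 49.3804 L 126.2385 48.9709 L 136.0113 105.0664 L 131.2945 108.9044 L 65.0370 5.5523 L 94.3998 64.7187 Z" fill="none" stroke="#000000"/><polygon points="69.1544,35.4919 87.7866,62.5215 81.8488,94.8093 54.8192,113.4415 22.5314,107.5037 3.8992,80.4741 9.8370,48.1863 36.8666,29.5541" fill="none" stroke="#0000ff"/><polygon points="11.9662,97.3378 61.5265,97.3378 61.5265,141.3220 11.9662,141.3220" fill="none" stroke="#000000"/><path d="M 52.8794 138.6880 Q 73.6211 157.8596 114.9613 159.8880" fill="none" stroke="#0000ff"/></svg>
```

; LightBurn 1.5.06
; GRBL device profile, absolute coords
G21
G90
G0 X39.7834 Y177.5591
M4 S341
G1 X61.0672 Y176.2875 F1869
G1 X75.2179 Y160.3384
G1 X73.9463 Y139.0546
G1 X57.9972 Y124.9039
G1 X36.7134 Y126.1755
G1 X22.5627 Y142.1246
G1 X23.8343 Y163.4084
G1 X39.7834 Y177.5591
M5
G0 X16.4994 Y105.0886
M4 S341
G1 X21.9696 Y98.6186 F1869
G1 X28.1916 Y89.7773
G1 X35.1656 Y78.5647
G1 X42.8915 Y64.9808
G1 X51.3693 Y49.0256
M5
G0 X106.2554 Y137.7907
M4 S461
G1 X126.2385 Y138.2002 F1913
G1 X136.0113 Y82.1047
G1 X131.2945 Y78.2667
G1 X65.0370 Y181.6188
G1 X94.3998 Y122.4524
G1 X106.2554 Y137.7907
M5
G0 X69.1544 Y151.6792
M4 S341
G1 X87.7866 Y124.6496 F1869
G1 X81.8488 Y92.3618
G1 X54.8192 Y73.7296
G1 X22.5314 Y79.6674
G1 X3.8992 Y106.6970
G1 X9.8370 Y138.9848
G1 X36.8666 Y157.6170
G1 X69.1544 Y151.6792
M5
G0 X11.9662 Y89.8333
M4 S461
G1 X61.5265 Y89.8333 F1913
G1 X61.5265 Y45.8491
G1 X11.9662 Y45.8491
G1 X11.9662 Y89.8333
M5
G0 X52.8794 Y48.4831
M4 S341
G1 X62.0000 Y41.5002 F1869
G1 X72.7685 Y35.8887
G1 X85.1849 Y31.6487
G1 X99.2492 Y28.7802
G1 X114.9613 Y27.2831
M5
G0 X0.0000 Y0.0000

Since the viewBox matches the mm dimensions, user units are millimetres directly. The only transform is the Y-flip y_m = 187.1711 − y_svg.

Shape 1 is a regular polygon drawn with `<polygon>`. Its stroke #0000ff means engrave at S341, F1869. After flipping Y the toolpath is (39.7834,177.5591) → (61.0672,176.2875) → (75.2179,160.3384) → (73.9463,139.0546) → (57.9972,124.9039) → (36.7134,126.1755) → (22.5627,142.1246) → (23.8343,163.4084) → (39.7834,177.5591), returning to the start.

Shape 2 is a quadratic bezier drawn with `<path>`. Its stroke #0000ff means engrave at S341, F1869. After flipping Y the toolpath is (16.4994,105.0886) → (21.9696,98.6186) → (28.1916,89.7773) → (35.1656,78.5647) → (42.8915,64.9808) → (51.3693,49.0256).

Shape 3 is a closed polygon drawn with `<path>`. Its stroke #000000 means score at S461, F1913. After flipping Y the toolpath is (106.2554,137.7907) → (126.2385,138.2002) → (136.0113,82.1047) → (131.2945,78.2667) → (65.0370,181.6188) → (94.3998,122.4524) → (106.2554,137.7907), returning to the start.

Shape 4 is a regular polygon drawn with `<polygon>`. Its stroke #0000ff means engrave at S341, F1869. After flipping Y the toolpath is (69.1544,151.6792) → (87.7866,124.6496) → (81.8488,92.3618) → (54.8192,73.7296) → (22.5314,79.6674) → (3.8992,106.6970) → (9.8370,138.9848) → (36.8666,157.6170) → (69.1544,151.6792), returning to the start.

Shape 5 is a rectangle drawn with `<polygon>`. Its stroke #000000 means score at S461, F1913. After flipping Y the toolpath is (11.9662,89.8333) → (61.5265,89.8333) → (61.5265,45.8491) → (11.9662,45.8491) → (11.9662,89.8333), returning to the start.

Shape 6 is a quadratic bezier drawn with `<path>`. Its stroke #0000ff means engrave at S341, F1869. After flipping Y the toolpath is (52.8794,48.4831) → (62.0000,41.5002) → (72.7685,35.8887) → (85.1849,31.6487) → (99.2492,28.7802) → (114.9613,27.2831).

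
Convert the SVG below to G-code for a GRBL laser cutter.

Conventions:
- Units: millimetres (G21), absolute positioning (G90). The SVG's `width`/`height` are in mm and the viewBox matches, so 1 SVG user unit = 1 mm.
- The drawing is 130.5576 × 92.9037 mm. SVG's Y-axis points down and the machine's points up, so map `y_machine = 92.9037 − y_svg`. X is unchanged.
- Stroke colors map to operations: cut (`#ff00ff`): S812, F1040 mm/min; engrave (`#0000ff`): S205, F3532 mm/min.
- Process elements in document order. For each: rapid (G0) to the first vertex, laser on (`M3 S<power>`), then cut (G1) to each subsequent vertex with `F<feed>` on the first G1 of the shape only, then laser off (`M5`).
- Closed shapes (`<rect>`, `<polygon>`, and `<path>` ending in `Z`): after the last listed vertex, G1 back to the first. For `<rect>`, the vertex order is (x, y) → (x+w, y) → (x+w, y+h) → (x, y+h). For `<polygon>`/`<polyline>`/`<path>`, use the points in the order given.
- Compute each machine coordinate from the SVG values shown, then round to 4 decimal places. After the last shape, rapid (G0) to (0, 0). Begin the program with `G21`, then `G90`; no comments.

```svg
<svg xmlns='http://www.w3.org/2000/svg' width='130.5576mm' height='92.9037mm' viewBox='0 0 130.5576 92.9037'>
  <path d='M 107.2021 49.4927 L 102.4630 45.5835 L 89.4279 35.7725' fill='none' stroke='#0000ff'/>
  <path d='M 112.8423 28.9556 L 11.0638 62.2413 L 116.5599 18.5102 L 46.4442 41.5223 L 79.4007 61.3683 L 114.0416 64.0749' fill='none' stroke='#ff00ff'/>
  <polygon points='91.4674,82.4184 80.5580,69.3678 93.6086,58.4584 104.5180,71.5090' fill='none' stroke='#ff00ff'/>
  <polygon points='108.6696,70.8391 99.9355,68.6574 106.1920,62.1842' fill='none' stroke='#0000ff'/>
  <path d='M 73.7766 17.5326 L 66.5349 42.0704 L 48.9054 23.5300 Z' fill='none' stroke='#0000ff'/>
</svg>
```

viewBox `0 0 130.5576 92.9037` with mm width/height → 1 unit = 1 mm. Flip: y_m = 92.9037 − y_svg.

**Shape 1** — `<path>` open polyline, stroke `#0000ff` → engrave (S205, F3532). Machine vertices: (107.2021,43.4110) → (102.4630,47.3202) → (89.4279,57.1312). Open path.

**Shape 2** — `<path>` open polyline, stroke `#ff00ff` → cut (S812, F1040). Machine vertices: (112.8423,63.9481) → (11.0638,30.6624) → (116.5599,74.3935) → (46.4442,51.3814) → (79.4007,31.5354) → (114.0416,28.8288). Open path.

**Shape 3** — `<polygon>` regular polygon, stroke `#ff00ff` → cut (S812, F1040). Machine vertices: (91.4674,10.4853) → (80.5580,23.5359) → (93.6086,34.4453) → (104.5180,21.3947) → (91.4674,10.4853). Closed: final G1 returns to the first vertex.

**Shape 4** — `<polygon>` regular polygon, stroke `#0000ff` → engrave (S205, F3532). Machine vertices: (108.6696,22.0646) → (99.9355,24.2463) → (106.1920,30.7195) → (108.6696,22.0646). Closed: final G1 returns to the first vertex.

**Shape 5** — `<path>` regular polygon, stroke `#0000ff` → engrave (S205, F3532). Machine vertices: (73.7766,75.3711) → (66.5349,50.8333) → (48.9054,69.3737) → (73.7766,75.3711). Closed: final G1 returns to the first vertex.

G21
G90
G0 X107.2021 Y43.4110
M3 S205
G1 X102.4630 Y47.3202 F3532
G1 X89.4279 Y57.1312
M5
G0 X112.8423 Y63.9481
M3 S812
G1 X11.0638 Y30.6624 F1040
G1 X116.5599 Y74.3935
G1 X46.4442 Y51.3814
G1 X79.4007 Y31.5354
G1 X114.0416 Y28.8288
M5
G0 X91.4674 Y10.4853
M3 S812
G1 X80.5580 Y23.5359 F1040
G1 X93.6086 Y34.4453
G1 X104.5180 Y21.3947
G1 X91.4674 Y10.4853
M5
G0 X108.6696 Y22.0646
M3 S205
G1 X99.9355 Y24.2463 F3532
G1 X106.1920 Y30.7195
G1 X108.6696 Y22.0646
M5
G0 X73.7766 Y75.3711
M3 S205
G1 X66.5349 Y50.8333 F3532
G1 X48.9054 Y69.3737
G1 X73.7766 Y75.3711
M5
G0 X0.0000 Y0.0000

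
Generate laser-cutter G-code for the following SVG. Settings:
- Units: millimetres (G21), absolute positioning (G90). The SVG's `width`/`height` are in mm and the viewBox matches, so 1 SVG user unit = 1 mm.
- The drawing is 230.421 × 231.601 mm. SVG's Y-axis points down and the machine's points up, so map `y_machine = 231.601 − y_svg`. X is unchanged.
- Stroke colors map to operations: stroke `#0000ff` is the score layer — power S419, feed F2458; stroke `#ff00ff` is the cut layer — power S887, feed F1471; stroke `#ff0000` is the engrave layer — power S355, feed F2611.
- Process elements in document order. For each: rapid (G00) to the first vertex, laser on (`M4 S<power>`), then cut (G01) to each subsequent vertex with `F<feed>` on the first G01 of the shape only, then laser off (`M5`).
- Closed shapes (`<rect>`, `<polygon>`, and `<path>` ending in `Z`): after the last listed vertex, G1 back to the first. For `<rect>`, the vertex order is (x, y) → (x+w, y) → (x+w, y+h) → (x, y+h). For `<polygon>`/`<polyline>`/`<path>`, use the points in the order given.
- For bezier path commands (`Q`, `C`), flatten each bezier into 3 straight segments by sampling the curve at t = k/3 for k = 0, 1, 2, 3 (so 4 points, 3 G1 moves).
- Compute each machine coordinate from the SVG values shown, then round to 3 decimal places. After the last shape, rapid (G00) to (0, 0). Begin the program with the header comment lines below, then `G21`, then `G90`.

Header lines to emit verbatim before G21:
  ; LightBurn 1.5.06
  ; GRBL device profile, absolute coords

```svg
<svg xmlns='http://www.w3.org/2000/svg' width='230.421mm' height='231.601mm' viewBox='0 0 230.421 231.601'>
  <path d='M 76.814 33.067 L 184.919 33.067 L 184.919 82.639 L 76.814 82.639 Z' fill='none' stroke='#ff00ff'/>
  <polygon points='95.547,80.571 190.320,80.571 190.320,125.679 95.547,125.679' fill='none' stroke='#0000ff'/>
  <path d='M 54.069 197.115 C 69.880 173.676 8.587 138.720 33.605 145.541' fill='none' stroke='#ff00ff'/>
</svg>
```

1 u = 1 mm; y_m = 231.601 − y.

[1] `<path>` rectangle, #ff00ff→cut S887 F1471: (76.814,198.534) → (184.919,198.534) → (184.919,148.962) → (76.814,148.962) → (76.814,198.534) (closed)

[2] `<polygon>` rectangle, #0000ff→score S419 F2458: (95.547,151.030) → (190.320,151.030) → (190.320,105.922) → (95.547,105.922) → (95.547,151.030) (closed)

[3] `<path>` cubic bezier, #ff00ff→cut S887 F1471: (54.069,34.486) → (50.231,59.790) → (31.305,80.929) → (33.605,86.060)

; LightBurn 1.5.06
; GRBL device profile, absolute coords
G21
G90
G00 X76.814 Y198.534
M4 S887
G01 X184.919 Y198.534 F1471
G01 X184.919 Y148.962
G01 X76.814 Y148.962
G01 X76.814 Y198.534
M5
G00 X95.547 Y151.030
M4 S419
G01 X190.320 Y151.030 F2458
G01 X190.320 Y105.922
G01 X95.547 Y105.922
G01 X95.547 Y151.030
M5
G00 X54.069 Y34.486
M4 S887
G01 X50.231 Y59.790 F1471
G01 X31.305 Y80.929
G01 X33.605 Y86.060
M5
G00 X0.000 Y0.000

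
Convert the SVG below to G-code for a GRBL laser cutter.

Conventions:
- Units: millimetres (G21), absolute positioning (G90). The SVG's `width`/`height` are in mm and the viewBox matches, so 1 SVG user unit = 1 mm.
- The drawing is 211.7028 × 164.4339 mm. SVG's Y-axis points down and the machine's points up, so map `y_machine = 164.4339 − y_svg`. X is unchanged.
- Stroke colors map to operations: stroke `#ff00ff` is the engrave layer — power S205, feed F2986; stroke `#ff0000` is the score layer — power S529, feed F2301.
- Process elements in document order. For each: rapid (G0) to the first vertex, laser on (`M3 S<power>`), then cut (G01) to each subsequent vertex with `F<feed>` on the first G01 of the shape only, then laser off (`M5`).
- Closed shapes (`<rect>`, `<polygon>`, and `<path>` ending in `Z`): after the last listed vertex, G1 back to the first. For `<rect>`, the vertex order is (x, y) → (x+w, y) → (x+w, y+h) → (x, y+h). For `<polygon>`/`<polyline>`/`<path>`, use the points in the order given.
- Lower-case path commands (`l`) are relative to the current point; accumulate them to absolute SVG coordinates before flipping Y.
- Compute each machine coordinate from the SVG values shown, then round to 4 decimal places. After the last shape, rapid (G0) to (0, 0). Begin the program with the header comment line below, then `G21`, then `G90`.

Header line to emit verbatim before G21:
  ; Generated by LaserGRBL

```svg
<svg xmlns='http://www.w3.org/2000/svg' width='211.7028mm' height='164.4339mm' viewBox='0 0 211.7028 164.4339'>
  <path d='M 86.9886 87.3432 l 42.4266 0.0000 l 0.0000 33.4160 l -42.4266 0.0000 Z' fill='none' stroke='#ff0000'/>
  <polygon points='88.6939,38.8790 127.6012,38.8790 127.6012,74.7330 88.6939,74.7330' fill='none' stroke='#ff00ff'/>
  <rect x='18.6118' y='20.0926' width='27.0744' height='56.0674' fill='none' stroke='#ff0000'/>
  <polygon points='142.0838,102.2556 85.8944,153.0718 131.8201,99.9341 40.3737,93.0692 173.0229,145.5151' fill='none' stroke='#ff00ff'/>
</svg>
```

Since the viewBox matches the mm dimensions, user units are millimetres directly. The only transform is the Y-flip y_m = 164.4339 − y_svg.

Shape 1 is a rectangle drawn with `<path>`. Its stroke #ff0000 means score at S529, F2301. After flipping Y the toolpath is (86.9886,77.0907) → (129.4152,77.0907) → (129.4152,43.6747) → (86.9886,43.6747) → (86.9886,77.0907), returning to the start.

Shape 2 is a rectangle drawn with `<polygon>`. Its stroke #ff00ff means engrave at S205, F2986. After flipping Y the toolpath is (88.6939,125.5549) → (127.6012,125.5549) → (127.6012,89.7009) → (88.6939,89.7009) → (88.6939,125.5549), returning to the start.

Shape 3 is a rectangle drawn with `<rect>`. Its stroke #ff0000 means score at S529, F2301. After flipping Y the toolpath is (18.6118,144.3413) → (45.6862,144.3413) → (45.6862,88.2739) → (18.6118,88.2739) → (18.6118,144.3413), returning to the start.

Shape 4 is a closed polygon drawn with `<polygon>`. Its stroke #ff00ff means engrave at S205, F2986. After flipping Y the toolpath is (142.0838,62.1783) → (85.8944,11.3621) → (131.8201,64.4998) → (40.3737,71.3647) → (173.0229,18.9188) → (142.0838,62.1783), returning to the start.

; Generated by LaserGRBL
G21
G90
G0 X86.9886 Y77.0907
M3 S529
G01 X129.4152 Y77.0907 F2301
G01 X129.4152 Y43.6747
G01 X86.9886 Y43.6747
G01 X86.9886 Y77.0907
M5
G0 X88.6939 Y125.5549
M3 S205
G01 X127.6012 Y125.5549 F2986
G01 X127.6012 Y89.7009
G01 X88.6939 Y89.7009
G01 X88.6939 Y125.5549
M5
G0 X18.6118 Y144.3413
M3 S529
G01 X45.6862 Y144.3413 F2301
G01 X45.6862 Y88.2739
G01 X18.6118 Y88.2739
G01 X18.6118 Y144.3413
M5
G0 X142.0838 Y62.1783
M3 S205
G01 X85.8944 Y11.3621 F2986
G01 X131.8201 Y64.4998
G01 X40.3737 Y71.3647
G01 X173.0229 Y18.9188
G01 X142.0838 Y62.1783
M5
G0 X0.0000 Y0.0000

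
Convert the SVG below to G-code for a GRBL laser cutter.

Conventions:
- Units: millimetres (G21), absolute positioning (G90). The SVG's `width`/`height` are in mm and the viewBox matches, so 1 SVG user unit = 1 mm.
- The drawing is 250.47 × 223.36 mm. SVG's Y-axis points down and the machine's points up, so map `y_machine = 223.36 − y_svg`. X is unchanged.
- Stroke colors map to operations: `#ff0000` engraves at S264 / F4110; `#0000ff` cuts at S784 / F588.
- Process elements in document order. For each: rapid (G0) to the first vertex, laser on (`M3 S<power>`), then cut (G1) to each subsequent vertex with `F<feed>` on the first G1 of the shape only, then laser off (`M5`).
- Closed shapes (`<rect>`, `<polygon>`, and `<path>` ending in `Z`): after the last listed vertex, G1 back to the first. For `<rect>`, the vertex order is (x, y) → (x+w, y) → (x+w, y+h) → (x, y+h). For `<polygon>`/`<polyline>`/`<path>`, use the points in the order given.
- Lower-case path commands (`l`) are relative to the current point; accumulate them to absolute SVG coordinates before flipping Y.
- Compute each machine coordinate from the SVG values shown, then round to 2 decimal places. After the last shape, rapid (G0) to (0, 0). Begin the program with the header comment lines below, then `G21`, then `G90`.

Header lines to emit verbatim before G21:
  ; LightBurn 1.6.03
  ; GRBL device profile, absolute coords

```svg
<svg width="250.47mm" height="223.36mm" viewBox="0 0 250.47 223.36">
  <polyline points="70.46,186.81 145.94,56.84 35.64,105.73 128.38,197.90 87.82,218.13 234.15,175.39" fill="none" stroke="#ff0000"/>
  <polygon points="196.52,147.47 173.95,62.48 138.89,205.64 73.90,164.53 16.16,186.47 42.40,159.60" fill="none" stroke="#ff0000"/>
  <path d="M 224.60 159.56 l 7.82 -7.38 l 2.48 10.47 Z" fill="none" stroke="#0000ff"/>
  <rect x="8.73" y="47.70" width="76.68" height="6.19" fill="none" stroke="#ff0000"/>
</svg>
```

Since the viewBox matches the mm dimensions, user units are millimetres directly. The only transform is the Y-flip y_m = 223.36 − y_svg.

Shape 1 is a open polyline drawn with `<polyline>`. Its stroke #ff0000 means engrave at S264, F4110. After flipping Y the toolpath is (70.46,36.55) → (145.94,166.52) → (35.64,117.63) → (128.38,25.46) → (87.82,5.23) → (234.15,47.97).

Shape 2 is a closed polygon drawn with `<polygon>`. Its stroke #ff0000 means engrave at S264, F4110. After flipping Y the toolpath is (196.52,75.89) → (173.95,160.88) → (138.89,17.72) → (73.90,58.83) → (16.16,36.89) → (42.40,63.76) → (196.52,75.89), returning to the start.

Shape 3 is a regular polygon drawn with `<path>`. Its stroke #0000ff means cut at S784, F588. After flipping Y the toolpath is (224.60,63.80) → (232.42,71.18) → (234.90,60.71) → (224.60,63.80), returning to the start.

Shape 4 is a rectangle drawn with `<rect>`. Its stroke #ff0000 means engrave at S264, F4110. After flipping Y the toolpath is (8.73,175.66) → (85.41,175.66) → (85.41,169.47) → (8.73,169.47) → (8.73,175.66), returning to the start.

; LightBurn 1.6.03
; GRBL device profile, absolute coords
G21
G90
G0 X70.46 Y36.55
M3 S264
G1 X145.94 Y166.52 F4110
G1 X35.64 Y117.63
G1 X128.38 Y25.46
G1 X87.82 Y5.23
G1 X234.15 Y47.97
M5
G0 X196.52 Y75.89
M3 S264
G1 X173.95 Y160.88 F4110
G1 X138.89 Y17.72
G1 X73.90 Y58.83
G1 X16.16 Y36.89
G1 X42.40 Y63.76
G1 X196.52 Y75.89
M5
G0 X224.60 Y63.80
M3 S784
G1 X232.42 Y71.18 F588
G1 X234.90 Y60.71
G1 X224.60 Y63.80
M5
G0 X8.73 Y175.66
M3 S264
G1 X85.41 Y175.66 F4110
G1 X85.41 Y169.47
G1 X8.73 Y169.47
G1 X8.73 Y175.66
M5
G0 X0.00 Y0.00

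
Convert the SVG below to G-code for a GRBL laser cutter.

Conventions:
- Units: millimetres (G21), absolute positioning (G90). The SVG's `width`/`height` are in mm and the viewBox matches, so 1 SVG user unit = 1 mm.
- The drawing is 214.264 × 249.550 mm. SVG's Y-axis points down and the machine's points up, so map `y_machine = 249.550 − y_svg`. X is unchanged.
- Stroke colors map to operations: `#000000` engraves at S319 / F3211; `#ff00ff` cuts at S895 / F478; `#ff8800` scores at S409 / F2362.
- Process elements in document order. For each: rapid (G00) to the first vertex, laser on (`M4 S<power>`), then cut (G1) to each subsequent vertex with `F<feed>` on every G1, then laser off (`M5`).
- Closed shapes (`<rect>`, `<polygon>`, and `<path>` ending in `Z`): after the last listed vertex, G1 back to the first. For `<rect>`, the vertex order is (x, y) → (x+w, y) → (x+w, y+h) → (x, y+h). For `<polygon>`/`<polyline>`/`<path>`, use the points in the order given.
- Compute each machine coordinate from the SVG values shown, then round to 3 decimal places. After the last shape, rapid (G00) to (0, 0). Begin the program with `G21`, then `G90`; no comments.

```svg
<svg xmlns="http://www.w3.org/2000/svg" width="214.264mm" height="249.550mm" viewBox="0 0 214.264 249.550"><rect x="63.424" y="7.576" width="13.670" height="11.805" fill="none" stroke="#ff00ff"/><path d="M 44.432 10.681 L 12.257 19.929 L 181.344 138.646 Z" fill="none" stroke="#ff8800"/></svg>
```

viewBox `0 0 214.264 249.550` with mm width/height → 1 unit = 1 mm. Flip: y_m = 249.550 − y_svg.

**Shape 1** — `<rect>` rectangle, stroke `#ff00ff` → cut (S895, F478). Machine vertices: (63.424,241.974) → (77.094,241.974) → (77.094,230.169) → (63.424,230.169) → (63.424,241.974). Closed: final G1 returns to the first vertex.

**Shape 2** — `<path>` closed polygon, stroke `#ff8800` → score (S409, F2362). Machine vertices: (44.432,238.869) → (12.257,229.621) → (181.344,110.904) → (44.432,238.869). Closed: final G1 returns to the first vertex.

G21
G90
G00 X63.424 Y241.974
M4 S895
G1 X77.094 Y241.974 F478
G1 X77.094 Y230.169 F478
G1 X63.424 Y230.169 F478
G1 X63.424 Y241.974 F478
M5
G00 X44.432 Y238.869
M4 S409
G1 X12.257 Y229.621 F2362
G1 X181.344 Y110.904 F2362
G1 X44.432 Y238.869 F2362
M5
G00 X0.000 Y0.000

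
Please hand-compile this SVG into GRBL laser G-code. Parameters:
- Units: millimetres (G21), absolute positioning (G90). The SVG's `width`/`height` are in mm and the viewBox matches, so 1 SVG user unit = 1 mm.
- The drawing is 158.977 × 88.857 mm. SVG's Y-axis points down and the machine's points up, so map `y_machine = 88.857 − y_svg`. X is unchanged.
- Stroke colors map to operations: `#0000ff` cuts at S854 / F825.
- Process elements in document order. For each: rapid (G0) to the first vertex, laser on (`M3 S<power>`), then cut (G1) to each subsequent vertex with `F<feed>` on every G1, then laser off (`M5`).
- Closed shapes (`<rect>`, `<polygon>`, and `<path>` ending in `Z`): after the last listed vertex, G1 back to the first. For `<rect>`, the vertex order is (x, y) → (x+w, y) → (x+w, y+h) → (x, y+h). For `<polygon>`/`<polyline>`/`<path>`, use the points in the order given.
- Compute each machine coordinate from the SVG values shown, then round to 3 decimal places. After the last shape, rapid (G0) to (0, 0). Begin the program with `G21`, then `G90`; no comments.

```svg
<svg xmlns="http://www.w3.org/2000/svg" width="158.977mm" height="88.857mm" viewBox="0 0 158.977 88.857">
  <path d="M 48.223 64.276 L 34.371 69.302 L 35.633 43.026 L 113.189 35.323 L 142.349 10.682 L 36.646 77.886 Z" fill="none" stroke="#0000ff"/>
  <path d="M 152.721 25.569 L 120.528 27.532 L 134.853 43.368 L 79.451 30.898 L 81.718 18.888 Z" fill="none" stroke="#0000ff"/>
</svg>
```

Since the viewBox matches the mm dimensions, user units are millimetres directly. The only transform is the Y-flip y_m = 88.857 − y_svg.

Shape 1 is a closed polygon drawn with `<path>`. Its stroke #0000ff means cut at S854, F825. After flipping Y the toolpath is (48.223,24.581) → (34.371,19.555) → (35.633,45.831) → (113.189,53.534) → (142.349,78.175) → (36.646,10.971) → (48.223,24.581), returning to the start.

Shape 2 is a closed polygon drawn with `<path>`. Its stroke #0000ff means cut at S854, F825. After flipping Y the toolpath is (152.721,63.288) → (120.528,61.325) → (134.853,45.489) → (79.451,57.959) → (81.718,69.969) → (152.721,63.288), returning to the start.

G21
G90
G0 X48.223 Y24.581
M3 S854
G1 X34.371 Y19.555 F825
G1 X35.633 Y45.831 F825
G1 X113.189 Y53.534 F825
G1 X142.349 Y78.175 F825
G1 X36.646 Y10.971 F825
G1 X48.223 Y24.581 F825
M5
G0 X152.721 Y63.288
M3 S854
G1 X120.528 Y61.325 F825
G1 X134.853 Y45.489 F825
G1 X79.451 Y57.959 F825
G1 X81.718 Y69.969 F825
G1 X152.721 Y63.288 F825
M5
G0 X0.000 Y0.000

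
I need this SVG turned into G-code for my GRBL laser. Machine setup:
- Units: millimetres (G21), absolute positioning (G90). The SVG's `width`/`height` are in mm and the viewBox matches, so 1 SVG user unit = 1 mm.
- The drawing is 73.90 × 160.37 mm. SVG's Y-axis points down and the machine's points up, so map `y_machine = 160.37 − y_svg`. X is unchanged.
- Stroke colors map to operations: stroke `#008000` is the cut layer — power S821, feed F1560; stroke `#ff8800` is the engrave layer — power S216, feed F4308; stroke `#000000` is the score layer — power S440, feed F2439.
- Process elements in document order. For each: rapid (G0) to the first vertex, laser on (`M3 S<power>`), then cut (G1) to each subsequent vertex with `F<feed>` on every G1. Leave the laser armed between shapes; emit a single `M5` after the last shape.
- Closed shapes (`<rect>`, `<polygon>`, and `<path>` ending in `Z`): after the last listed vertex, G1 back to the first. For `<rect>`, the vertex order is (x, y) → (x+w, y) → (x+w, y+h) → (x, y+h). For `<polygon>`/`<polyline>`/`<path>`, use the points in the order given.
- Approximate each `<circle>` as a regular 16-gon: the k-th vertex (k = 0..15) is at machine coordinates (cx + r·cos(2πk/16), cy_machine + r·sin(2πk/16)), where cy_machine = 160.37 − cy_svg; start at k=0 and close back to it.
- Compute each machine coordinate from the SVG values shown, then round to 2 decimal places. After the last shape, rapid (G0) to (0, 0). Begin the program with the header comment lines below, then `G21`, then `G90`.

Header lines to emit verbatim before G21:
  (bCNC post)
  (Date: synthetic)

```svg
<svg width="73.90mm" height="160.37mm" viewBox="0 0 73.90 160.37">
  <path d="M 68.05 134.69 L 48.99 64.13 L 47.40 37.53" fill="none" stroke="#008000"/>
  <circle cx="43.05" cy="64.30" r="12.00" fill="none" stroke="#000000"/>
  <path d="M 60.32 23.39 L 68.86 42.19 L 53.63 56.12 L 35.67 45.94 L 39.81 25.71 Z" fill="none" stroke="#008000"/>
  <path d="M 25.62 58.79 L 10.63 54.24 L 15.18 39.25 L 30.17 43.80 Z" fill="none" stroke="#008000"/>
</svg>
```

1 u = 1 mm; y_m = 160.37 − y.

[1] `<path>` open polyline, #008000→cut S821 F1560: (68.05,25.68) → (48.99,96.24) → (47.40,122.84)

[2] `<circle>` circle, #000000→score S440 F2439: (55.05,96.07) → (54.14,100.66) → (51.54,104.56) → (47.64,107.16) → (43.05,108.07) → (38.46,107.16) → (34.56,104.56) → (31.96,100.66) → (31.05,96.07) → (31.96,91.48) → (34.56,87.58) → (38.46,84.98) → (43.05,84.07) → (47.64,84.98) → (51.54,87.58) → (54.14,91.48) → (55.05,96.07) (closed)

[3] `<path>` regular polygon, #008000→cut S821 F1560: (60.32,136.98) → (68.86,118.18) → (53.63,104.25) → (35.67,114.43) → (39.81,134.66) → (60.32,136.98) (closed)

[4] `<path>` regular polygon, #008000→cut S821 F1560: (25.62,101.58) → (10.63,106.13) → (15.18,121.12) → (30.17,116.57) → (25.62,101.58) (closed)

(bCNC post)
(Date: synthetic)
G21
G90
G0 X68.05 Y25.68
M3 S821
G1 X48.99 Y96.24 F1560
G1 X47.40 Y122.84 F1560
G0 X55.05 Y96.07
M3 S440
G1 X54.14 Y100.66 F2439
G1 X51.54 Y104.56 F2439
G1 X47.64 Y107.16 F2439
G1 X43.05 Y108.07 F2439
G1 X38.46 Y107.16 F2439
G1 X34.56 Y104.56 F2439
G1 X31.96 Y100.66 F2439
G1 X31.05 Y96.07 F2439
G1 X31.96 Y91.48 F2439
G1 X34.56 Y87.58 F2439
G1 X38.46 Y84.98 F2439
G1 X43.05 Y84.07 F2439
G1 X47.64 Y84.98 F2439
G1 X51.54 Y87.58 F2439
G1 X54.14 Y91.48 F2439
G1 X55.05 Y96.07 F2439
G0 X60.32 Y136.98
M3 S821
G1 X68.86 Y118.18 F1560
G1 X53.63 Y104.25 F1560
G1 X35.67 Y114.43 F1560
G1 X39.81 Y134.66 F1560
G1 X60.32 Y136.98 F1560
G0 X25.62 Y101.58
M3 S821
G1 X10.63 Y106.13 F1560
G1 X15.18 Y121.12 F1560
G1 X30.17 Y116.57 F1560
G1 X25.62 Y101.58 F1560
M5
G0 X0.00 Y0.00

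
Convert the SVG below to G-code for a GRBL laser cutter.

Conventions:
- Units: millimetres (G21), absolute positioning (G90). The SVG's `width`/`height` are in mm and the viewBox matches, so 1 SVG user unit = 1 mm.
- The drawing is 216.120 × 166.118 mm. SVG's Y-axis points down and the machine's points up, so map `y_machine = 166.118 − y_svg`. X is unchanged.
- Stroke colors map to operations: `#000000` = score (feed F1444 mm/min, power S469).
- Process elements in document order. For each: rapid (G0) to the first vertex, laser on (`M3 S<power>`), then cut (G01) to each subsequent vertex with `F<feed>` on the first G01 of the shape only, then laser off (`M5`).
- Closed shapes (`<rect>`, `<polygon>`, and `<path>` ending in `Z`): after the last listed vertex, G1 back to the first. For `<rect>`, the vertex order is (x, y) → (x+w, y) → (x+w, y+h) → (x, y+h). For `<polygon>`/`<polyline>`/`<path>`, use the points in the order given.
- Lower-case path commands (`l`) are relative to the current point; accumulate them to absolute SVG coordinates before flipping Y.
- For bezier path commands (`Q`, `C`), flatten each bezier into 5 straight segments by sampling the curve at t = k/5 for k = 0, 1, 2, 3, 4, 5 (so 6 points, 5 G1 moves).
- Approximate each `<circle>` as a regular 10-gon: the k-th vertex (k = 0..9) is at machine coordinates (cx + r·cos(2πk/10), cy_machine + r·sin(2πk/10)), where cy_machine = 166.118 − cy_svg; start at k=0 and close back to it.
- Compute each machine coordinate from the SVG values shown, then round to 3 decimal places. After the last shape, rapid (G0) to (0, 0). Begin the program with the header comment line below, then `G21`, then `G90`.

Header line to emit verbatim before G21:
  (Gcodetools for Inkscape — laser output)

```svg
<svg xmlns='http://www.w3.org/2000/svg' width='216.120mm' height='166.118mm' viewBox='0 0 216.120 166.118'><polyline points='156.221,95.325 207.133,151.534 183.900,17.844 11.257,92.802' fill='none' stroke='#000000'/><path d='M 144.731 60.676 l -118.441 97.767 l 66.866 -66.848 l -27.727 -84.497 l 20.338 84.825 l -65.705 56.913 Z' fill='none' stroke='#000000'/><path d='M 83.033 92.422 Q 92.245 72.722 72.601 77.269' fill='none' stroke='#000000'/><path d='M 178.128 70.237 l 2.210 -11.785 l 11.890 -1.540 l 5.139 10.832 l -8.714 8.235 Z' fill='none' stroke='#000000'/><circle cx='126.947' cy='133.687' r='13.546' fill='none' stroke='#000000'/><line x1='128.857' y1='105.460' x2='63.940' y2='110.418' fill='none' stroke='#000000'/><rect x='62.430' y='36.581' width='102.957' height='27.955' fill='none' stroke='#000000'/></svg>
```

(Gcodetools for Inkscape — laser output)
G21
G90
G0 X156.221 Y70.793
M3 S469
G01 X207.133 Y14.584 F1444
G01 X183.900 Y148.274
G01 X11.257 Y73.316
M5
G0 X144.731 Y105.442
M3 S469
G01 X26.290 Y7.675 F1444
G01 X93.156 Y74.523
G01 X65.429 Y159.020
G01 X85.767 Y74.195
G01 X20.062 Y17.282
G01 X144.731 Y105.442
M5
G0 X83.033 Y73.696
M3 S469
G01 X85.564 Y80.606 F1444
G01 X85.786 Y85.576
G01 X83.699 Y88.607
G01 X79.304 Y89.698
G01 X72.601 Y88.849
M5
G0 X178.128 Y95.881
M3 S469
G01 X180.338 Y107.666 F1444
G01 X192.228 Y109.206
G01 X197.367 Y98.374
G01 X188.653 Y90.139
G01 X178.128 Y95.881
M5
G0 X140.493 Y32.431
M3 S469
G01 X137.906 Y40.393 F1444
G01 X131.133 Y45.314
G01 X122.761 Y45.314
G01 X115.988 Y40.393
G01 X113.401 Y32.431
G01 X115.988 Y24.469
G01 X122.761 Y19.548
G01 X131.133 Y19.548
G01 X137.906 Y24.469
G01 X140.493 Y32.431
M5
G0 X128.857 Y60.658
M3 S469
G01 X63.940 Y55.700 F1444
M5
G0 X62.430 Y129.537
M3 S469
G01 X165.387 Y129.537 F1444
G01 X165.387 Y101.582
G01 X62.430 Y101.582
G01 X62.430 Y129.537
M5
G0 X0.000 Y0.000

1 u = 1 mm; y_m = 166.118 − y.

[1] `<polyline>` open polyline, #000000→score S469 F1444: (156.221,70.793) → (207.133,14.584) → (183.900,148.274) → (11.257,73.316)

[2] `<path>` closed polygon, #000000→score S469 F1444: (144.731,105.442) → (26.290,7.675) → (93.156,74.523) → (65.429,159.020) → (85.767,74.195) → (20.062,17.282) → (144.731,105.442) (closed)

[3] `<path>` quadratic bezier, #000000→score S469 F1444: (83.033,73.696) → (85.564,80.606) → (85.786,85.576) → (83.699,88.607) → (79.304,89.698) → (72.601,88.849)

[4] `<path>` regular polygon, #000000→score S469 F1444: (178.128,95.881) → (180.338,107.666) → (192.228,109.206) → (197.367,98.374) → (188.653,90.139) → (178.128,95.881) (closed)

[5] `<circle>` circle, #000000→score S469 F1444: (140.493,32.431) → (137.906,40.393) → (131.133,45.314) → (122.761,45.314) → (115.988,40.393) → (113.401,32.431) → (115.988,24.469) → (122.761,19.548) → (131.133,19.548) → (137.906,24.469) → (140.493,32.431) (closed)

[6] `<line>` line segment, #000000→score S469 F1444: (128.857,60.658) → (63.940,55.700)

[7] `<rect>` rectangle, #000000→score S469 F1444: (62.430,129.537) → (165.387,129.537) → (165.387,101.582) → (62.430,101.582) → (62.430,129.537) (closed)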